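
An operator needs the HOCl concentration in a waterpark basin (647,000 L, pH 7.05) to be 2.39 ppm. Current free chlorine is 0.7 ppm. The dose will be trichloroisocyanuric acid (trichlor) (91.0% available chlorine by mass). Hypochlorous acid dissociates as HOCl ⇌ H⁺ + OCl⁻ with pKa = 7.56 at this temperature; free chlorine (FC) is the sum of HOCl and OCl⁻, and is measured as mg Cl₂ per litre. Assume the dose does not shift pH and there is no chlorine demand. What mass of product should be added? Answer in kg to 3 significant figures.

[OCl⁻]/[HOCl] = 10^(pH − pKa) = 10^(7.05 − 7.56) = 0.309; fraction as HOCl = 1/(1 + 0.309) = 0.7639.
Free chlorine required for 2.39 ppm HOCl: 2.39 / 0.7639 = 3.129 ppm.
FC to add: 3.129 − 0.7 = 2.429 mg/L as Cl₂.
Cl₂ equivalent: 2.429 mg/L × 647,000 L = 1571 g.
Product at 91.0% available Cl: 1571 / 0.91 = 1727 g.

1.73 kg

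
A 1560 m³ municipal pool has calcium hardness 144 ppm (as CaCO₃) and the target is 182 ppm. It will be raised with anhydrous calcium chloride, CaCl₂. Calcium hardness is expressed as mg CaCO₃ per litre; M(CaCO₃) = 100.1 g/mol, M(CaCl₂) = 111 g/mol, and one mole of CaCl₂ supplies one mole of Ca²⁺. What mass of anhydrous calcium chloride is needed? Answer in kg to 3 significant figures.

Volume: 1560 m³ = 1,560,000 L.
Hardness to add: (182 − 144) = 38 mg/L as CaCO₃ × 1,560,000 L = 59,280 g as CaCO₃.
Moles of Ca²⁺ (1 mol Ca²⁺ ≡ 1 mol CaCO₃): 59,280 / 100.1 g/mol = 592.2 mol.
Mass of CaCl₂: 592.2 × 111 = 65,740 g.

65.7 kg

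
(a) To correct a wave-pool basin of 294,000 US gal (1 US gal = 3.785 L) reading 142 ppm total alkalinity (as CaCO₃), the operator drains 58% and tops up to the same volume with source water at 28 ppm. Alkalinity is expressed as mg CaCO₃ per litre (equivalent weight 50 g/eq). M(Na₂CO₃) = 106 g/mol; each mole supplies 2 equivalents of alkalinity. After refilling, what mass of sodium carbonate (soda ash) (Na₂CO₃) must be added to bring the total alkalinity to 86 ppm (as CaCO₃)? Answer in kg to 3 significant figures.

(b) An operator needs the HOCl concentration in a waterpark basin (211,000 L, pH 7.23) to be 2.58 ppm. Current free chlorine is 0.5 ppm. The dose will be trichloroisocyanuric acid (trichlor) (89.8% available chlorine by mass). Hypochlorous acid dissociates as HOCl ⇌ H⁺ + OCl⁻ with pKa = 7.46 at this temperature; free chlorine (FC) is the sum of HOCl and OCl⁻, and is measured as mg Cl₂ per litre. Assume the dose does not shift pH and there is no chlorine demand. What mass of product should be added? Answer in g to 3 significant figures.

(a) 11.9 kg; (b) 846 g

(a) Volume: 294,000 US gal × 3.785 L/gal = 1,112,790 L.
(a) After draining 58% and refilling: 142 × 0.42 + 28 × 0.58 = 75.88 ppm.
(a) Deficit to target: 86 − 75.88 = 10.12 mg/L.
(a) As CaCO₃: 10.12 mg/L × 1,112,790 L = 11,260 g; ÷ 50 g/eq ÷ 2 = 112.6 mol Na₂CO₃.
(a) Mass: 112.6 × 106 = 11,940 g.

(b) [OCl⁻]/[HOCl] = 10^(pH − pKa) = 10^(7.23 − 7.46) = 0.5888; fraction as HOCl = 1/(1 + 0.5888) = 0.6294.
(b) Free chlorine required for 2.58 ppm HOCl: 2.58 / 0.6294 = 4.099 ppm.
(b) FC to add: 4.099 − 0.5 = 3.599 mg/L as Cl₂.
(b) Cl₂ equivalent: 3.599 mg/L × 211,000 L = 759.4 g.
(b) Product at 89.8% available Cl: 759.4 / 0.898 = 845.7 g.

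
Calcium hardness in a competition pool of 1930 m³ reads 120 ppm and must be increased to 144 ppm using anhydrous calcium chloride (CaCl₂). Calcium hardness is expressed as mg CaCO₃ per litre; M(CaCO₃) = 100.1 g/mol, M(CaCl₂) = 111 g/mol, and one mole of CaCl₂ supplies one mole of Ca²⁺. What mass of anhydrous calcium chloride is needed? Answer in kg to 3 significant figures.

51.4 kg

Volume: 1930 m³ = 1,930,000 L.
Hardness to add: (144 − 120) = 24 mg/L as CaCO₃ × 1,930,000 L = 46,320 g as CaCO₃.
Moles of Ca²⁺ (1 mol Ca²⁺ ≡ 1 mol CaCO₃): 46,320 / 100.1 g/mol = 462.7 mol.
Mass of CaCl₂: 462.7 × 111 = 51,360 g.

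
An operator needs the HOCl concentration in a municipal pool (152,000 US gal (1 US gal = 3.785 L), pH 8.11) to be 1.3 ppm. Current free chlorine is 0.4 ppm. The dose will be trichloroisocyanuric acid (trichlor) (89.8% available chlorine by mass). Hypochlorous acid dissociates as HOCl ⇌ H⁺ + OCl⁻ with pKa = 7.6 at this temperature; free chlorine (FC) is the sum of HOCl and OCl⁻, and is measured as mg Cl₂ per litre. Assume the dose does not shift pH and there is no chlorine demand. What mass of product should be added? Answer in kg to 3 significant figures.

Volume: 152,000 US gal × 3.785 L/gal = 575,320 L.
[OCl⁻]/[HOCl] = 10^(pH − pKa) = 10^(8.11 − 7.6) = 3.236; fraction as HOCl = 1/(1 + 3.236) = 0.2361.
Free chlorine required for 1.3 ppm HOCl: 1.3 / 0.2361 = 5.507 ppm.
FC to add: 5.507 − 0.4 = 5.107 mg/L as Cl₂.
Cl₂ equivalent: 5.107 mg/L × 575,320 L = 2938 g.
Product at 89.8% available Cl: 2938 / 0.898 = 3272 g.

3.27 kg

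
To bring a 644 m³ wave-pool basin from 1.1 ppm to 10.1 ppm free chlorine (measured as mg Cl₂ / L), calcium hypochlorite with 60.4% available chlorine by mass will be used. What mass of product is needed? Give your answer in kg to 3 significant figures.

9.60 kg

Volume: 644 m³ = 644,000 L.
Chlorine deficit: 10.1 − 1.1 = 9 ppm = 9 mg/L as Cl₂.
Cl₂ equivalent needed: 9 mg/L × 644,000 L = 5,796,000 mg = 5796 g.
Product at 60.4% available chlorine: 5796 / 0.604 = 9596 g.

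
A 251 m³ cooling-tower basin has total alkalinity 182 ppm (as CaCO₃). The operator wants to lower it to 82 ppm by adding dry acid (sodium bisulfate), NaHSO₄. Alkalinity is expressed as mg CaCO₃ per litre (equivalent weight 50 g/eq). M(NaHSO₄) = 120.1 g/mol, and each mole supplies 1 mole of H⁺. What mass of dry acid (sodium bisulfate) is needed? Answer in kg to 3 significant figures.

60.3 kg

Volume: 251 m³ = 251,000 L.
Alkalinity to neutralize: (182 − 82) = 100 mg/L as CaCO₃ × 251,000 L = 25,100 g as CaCO₃.
Equivalents of H⁺ required: 25,100 ÷ 50 g/eq = 502 eq = 502 mol NaHSO₄.
Mass of NaHSO₄: 502 × 120.1 = 60,290 g.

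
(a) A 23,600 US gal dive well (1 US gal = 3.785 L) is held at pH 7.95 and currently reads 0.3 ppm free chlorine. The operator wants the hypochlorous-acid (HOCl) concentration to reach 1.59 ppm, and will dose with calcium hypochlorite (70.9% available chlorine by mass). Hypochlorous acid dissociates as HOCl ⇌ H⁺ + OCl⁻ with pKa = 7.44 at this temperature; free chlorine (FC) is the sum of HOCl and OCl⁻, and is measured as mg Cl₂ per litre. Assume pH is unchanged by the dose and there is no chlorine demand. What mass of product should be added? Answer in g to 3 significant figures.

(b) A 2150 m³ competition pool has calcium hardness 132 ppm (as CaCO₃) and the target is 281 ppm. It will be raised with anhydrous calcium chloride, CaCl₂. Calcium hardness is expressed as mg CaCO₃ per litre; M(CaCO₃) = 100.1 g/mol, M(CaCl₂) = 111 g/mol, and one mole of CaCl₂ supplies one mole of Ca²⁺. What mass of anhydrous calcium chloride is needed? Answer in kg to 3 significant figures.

(a) Volume: 23,600 US gal × 3.785 L/gal = 89,326 L.
(a) [OCl⁻]/[HOCl] = 10^(pH − pKa) = 10^(7.95 − 7.44) = 3.236; fraction as HOCl = 1/(1 + 3.236) = 0.2361.
(a) Free chlorine required for 1.59 ppm HOCl: 1.59 / 0.2361 = 6.735 ppm.
(a) FC to add: 6.735 − 0.3 = 6.435 mg/L as Cl₂.
(a) Cl₂ equivalent: 6.435 mg/L × 89,326 L = 574.8 g.
(a) Product at 70.9% available Cl: 574.8 / 0.709 = 810.8 g.

(b) Volume: 2150 m³ = 2,150,000 L.
(b) Hardness to add: (281 − 132) = 149 mg/L as CaCO₃ × 2,150,000 L = 320,400 g as CaCO₃.
(b) Moles of Ca²⁺ (1 mol Ca²⁺ ≡ 1 mol CaCO₃): 320,400 / 100.1 g/mol = 3200 mol.
(b) Mass of CaCl₂: 3200 × 111 = 355,200 g.

(a) 811 g; (b) 355 kg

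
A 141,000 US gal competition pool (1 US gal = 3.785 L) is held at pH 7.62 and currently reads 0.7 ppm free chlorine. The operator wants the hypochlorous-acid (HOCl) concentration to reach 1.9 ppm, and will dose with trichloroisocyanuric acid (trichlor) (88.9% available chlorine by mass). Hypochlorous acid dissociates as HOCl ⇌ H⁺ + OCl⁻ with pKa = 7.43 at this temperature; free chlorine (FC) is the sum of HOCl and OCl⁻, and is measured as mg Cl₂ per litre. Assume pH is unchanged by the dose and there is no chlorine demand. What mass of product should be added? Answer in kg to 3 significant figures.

Volume: 141,000 US gal × 3.785 L/gal = 533,685 L.
[OCl⁻]/[HOCl] = 10^(pH − pKa) = 10^(7.62 − 7.43) = 1.549; fraction as HOCl = 1/(1 + 1.549) = 0.3923.
Free chlorine required for 1.9 ppm HOCl: 1.9 / 0.3923 = 4.843 ppm.
FC to add: 4.843 − 0.7 = 4.143 mg/L as Cl₂.
Cl₂ equivalent: 4.143 mg/L × 533,685 L = 2211 g.
Product at 88.9% available Cl: 2211 / 0.889 = 2487 g.

2.49 kg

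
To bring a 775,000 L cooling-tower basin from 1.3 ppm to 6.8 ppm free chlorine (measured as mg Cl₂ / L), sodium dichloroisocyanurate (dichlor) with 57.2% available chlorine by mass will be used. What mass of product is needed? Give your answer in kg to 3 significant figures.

Chlorine deficit: 6.8 − 1.3 = 5.5 ppm = 5.5 mg/L as Cl₂.
Cl₂ equivalent needed: 5.5 mg/L × 775,000 L = 4,262,000 mg = 4262 g.
Product at 57.2% available chlorine: 4262 / 0.572 = 7452 g.

7.45 kg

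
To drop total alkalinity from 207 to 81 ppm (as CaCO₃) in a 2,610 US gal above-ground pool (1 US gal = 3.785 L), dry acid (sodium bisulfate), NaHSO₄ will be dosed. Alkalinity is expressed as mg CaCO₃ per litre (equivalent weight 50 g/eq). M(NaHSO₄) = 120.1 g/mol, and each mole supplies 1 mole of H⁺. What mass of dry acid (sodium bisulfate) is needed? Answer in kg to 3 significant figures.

2.99 kg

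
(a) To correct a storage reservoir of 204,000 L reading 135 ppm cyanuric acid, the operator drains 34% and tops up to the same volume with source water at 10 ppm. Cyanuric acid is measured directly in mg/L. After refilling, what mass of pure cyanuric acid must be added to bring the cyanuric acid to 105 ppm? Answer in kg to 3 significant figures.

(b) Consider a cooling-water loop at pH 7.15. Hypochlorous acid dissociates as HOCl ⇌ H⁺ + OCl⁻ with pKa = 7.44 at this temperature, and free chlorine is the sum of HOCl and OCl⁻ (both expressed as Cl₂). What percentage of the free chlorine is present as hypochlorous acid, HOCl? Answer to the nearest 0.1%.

(a) 2.55 kg; (b) 66.1%

(a) After draining 34% and refilling: 135 × 0.66 + 10 × 0.34 = 92.5 ppm.
(a) Deficit to target: 105 − 92.5 = 12.5 mg/L.
(a) Mass: 12.5 mg/L × 204,000 L = 2550 g cyanuric acid.

(b) [OCl⁻]/[HOCl] = 10^(pH − pKa) = 10^(7.15 − 7.44) = 10^-0.29 = 0.5129.
(b) Fraction as HOCl = 1 / (1 + 0.5129) = 0.661.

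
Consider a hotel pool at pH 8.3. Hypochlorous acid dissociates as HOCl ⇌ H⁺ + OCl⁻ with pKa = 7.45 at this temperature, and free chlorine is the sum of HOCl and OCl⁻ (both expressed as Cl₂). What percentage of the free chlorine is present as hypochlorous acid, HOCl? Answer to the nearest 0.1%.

[OCl⁻]/[HOCl] = 10^(pH − pKa) = 10^(8.3 − 7.45) = 10^0.85 = 7.079.
Fraction as HOCl = 1 / (1 + 7.079) = 0.1238.

12.4%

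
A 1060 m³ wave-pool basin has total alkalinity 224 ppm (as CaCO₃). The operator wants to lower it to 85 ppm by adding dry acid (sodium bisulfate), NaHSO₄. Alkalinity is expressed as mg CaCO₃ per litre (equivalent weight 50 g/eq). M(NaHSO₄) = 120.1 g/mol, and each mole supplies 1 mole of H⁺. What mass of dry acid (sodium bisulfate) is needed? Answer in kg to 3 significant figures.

354 kg

Volume: 1060 m³ = 1,060,000 L.
Alkalinity to neutralize: (224 − 85) = 139 mg/L as CaCO₃ × 1,060,000 L = 147,300 g as CaCO₃.
Equivalents of H⁺ required: 147,300 ÷ 50 g/eq = 2947 eq = 2947 mol NaHSO₄.
Mass of NaHSO₄: 2947 × 120.1 = 353,900 g.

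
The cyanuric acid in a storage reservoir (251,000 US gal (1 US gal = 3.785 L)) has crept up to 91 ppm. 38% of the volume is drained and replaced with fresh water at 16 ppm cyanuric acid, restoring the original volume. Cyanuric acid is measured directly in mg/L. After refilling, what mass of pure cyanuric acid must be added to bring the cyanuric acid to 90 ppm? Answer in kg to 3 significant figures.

26.1 kg

Volume: 251,000 US gal × 3.785 L/gal = 950,035 L.
After draining 38% and refilling: 91 × 0.62 + 16 × 0.38 = 62.5 ppm.
Deficit to target: 90 − 62.5 = 27.5 mg/L.
Mass: 27.5 mg/L × 950,035 L = 26,130 g cyanuric acid.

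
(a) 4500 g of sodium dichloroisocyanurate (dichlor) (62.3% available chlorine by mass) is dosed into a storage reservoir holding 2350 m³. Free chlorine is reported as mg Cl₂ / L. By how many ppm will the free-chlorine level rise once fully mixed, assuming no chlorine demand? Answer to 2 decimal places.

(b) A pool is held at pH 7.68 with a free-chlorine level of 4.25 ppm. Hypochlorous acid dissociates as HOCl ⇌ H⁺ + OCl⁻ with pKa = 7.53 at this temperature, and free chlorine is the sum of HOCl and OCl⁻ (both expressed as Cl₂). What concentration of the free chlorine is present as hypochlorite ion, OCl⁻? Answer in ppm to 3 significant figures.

(a) 1.19 ppm; (b) 2.49 ppm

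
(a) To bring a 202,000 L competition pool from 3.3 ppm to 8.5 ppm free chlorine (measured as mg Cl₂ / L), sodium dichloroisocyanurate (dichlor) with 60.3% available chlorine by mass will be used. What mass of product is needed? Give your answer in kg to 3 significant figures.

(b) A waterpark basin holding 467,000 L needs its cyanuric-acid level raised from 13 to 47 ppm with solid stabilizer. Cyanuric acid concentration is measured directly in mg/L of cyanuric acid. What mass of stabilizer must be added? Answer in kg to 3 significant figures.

(a) Chlorine deficit: 8.5 − 3.3 = 5.2 ppm = 5.2 mg/L as Cl₂.
(a) Cl₂ equivalent needed: 5.2 mg/L × 202,000 L = 1,050,000 mg = 1050 g.
(a) Product at 60.3% available chlorine: 1050 / 0.603 = 1742 g.

(b) CYA to add: (47 − 13) = 34 mg/L × 467,000 L = 15,880 g cyanuric acid.

(a) 1.74 kg; (b) 15.9 kg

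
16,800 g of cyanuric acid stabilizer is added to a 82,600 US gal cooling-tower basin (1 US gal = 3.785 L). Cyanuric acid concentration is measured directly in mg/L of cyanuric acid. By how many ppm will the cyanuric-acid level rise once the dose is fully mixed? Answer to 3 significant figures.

53.7 ppm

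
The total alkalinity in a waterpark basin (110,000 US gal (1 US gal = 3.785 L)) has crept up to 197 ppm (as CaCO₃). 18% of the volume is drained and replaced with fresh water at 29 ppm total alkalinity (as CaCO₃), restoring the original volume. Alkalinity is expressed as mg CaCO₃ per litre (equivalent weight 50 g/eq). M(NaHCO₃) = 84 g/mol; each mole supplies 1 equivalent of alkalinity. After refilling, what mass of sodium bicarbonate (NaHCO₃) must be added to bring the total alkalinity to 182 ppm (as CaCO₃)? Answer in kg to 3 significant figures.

10.7 kg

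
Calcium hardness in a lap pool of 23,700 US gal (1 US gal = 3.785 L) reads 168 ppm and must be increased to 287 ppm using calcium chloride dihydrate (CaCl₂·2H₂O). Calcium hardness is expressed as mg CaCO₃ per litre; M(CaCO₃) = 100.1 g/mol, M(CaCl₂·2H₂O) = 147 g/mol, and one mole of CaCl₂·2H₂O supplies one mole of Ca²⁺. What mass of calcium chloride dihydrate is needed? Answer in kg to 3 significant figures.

15.7 kg

Volume: 23,700 US gal × 3.785 L/gal = 89,704 L.
Hardness to add: (287 − 168) = 119 mg/L as CaCO₃ × 89,704 L = 10,670 g as CaCO₃.
Moles of Ca²⁺ (1 mol Ca²⁺ ≡ 1 mol CaCO₃): 10,670 / 100.1 g/mol = 106.6 mol.
Mass of CaCl₂·2H₂O: 106.6 × 147 = 15,680 g.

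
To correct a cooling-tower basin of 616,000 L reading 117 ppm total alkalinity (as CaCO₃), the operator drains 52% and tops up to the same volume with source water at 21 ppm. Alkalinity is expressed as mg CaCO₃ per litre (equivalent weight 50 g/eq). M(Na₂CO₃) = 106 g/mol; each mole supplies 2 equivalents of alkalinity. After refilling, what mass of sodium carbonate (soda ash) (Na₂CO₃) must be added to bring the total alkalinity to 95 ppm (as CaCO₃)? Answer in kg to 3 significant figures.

18.2 kg

After draining 52% and refilling: 117 × 0.48 + 21 × 0.52 = 67.08 ppm.
Deficit to target: 95 − 67.08 = 27.92 mg/L.
As CaCO₃: 27.92 mg/L × 616,000 L = 17,200 g; ÷ 50 g/eq ÷ 2 = 172 mol Na₂CO₃.
Mass: 172 × 106 = 18,230 g.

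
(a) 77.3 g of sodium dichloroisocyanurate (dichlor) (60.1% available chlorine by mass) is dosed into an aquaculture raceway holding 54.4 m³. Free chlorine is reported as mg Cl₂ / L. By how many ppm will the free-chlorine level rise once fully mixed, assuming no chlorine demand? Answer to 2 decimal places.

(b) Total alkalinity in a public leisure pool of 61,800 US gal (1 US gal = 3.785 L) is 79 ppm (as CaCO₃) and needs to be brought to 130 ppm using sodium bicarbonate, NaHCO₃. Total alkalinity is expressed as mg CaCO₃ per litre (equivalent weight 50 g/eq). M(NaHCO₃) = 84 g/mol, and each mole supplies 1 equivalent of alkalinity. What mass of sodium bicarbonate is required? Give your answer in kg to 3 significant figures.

(a) Volume: 54.4 m³ = 54,400 L.
(a) Available chlorine delivered: 77.3 g × 0.601 = 46.46 g as Cl₂.
(a) Concentration rise: 46.46 g / 54,400 L = 0.854 mg/L = 0.85 ppm.

(b) Volume: 61,800 US gal × 3.785 L/gal = 233,913 L.
(b) Alkalinity to add: (130 − 79) = 51 mg/L as CaCO₃ × 233,913 L = 11,930 g as CaCO₃.
(b) Equivalents: 11,930 g ÷ 50 g/eq = 238.6 eq.
(b) NaHCO₃ supplies 1 eq per mole → 238.6 mol.
(b) Mass: 238.6 mol × 84 g/mol = 20,040 g.

(a) 0.85 ppm; (b) 20.0 kg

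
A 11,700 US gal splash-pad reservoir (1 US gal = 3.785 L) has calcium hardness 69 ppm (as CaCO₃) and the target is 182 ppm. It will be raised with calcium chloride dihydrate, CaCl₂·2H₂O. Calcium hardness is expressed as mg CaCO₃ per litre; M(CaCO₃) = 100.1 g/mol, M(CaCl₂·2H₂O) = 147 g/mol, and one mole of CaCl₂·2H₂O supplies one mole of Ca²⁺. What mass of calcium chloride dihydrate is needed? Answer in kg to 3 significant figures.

7.35 kg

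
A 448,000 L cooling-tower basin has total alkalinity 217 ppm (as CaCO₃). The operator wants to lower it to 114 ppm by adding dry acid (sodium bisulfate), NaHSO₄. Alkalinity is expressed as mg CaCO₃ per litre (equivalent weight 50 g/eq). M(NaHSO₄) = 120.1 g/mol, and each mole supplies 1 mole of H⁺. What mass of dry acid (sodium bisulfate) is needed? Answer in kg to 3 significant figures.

111 kg

Alkalinity to neutralize: (217 − 114) = 103 mg/L as CaCO₃ × 448,000 L = 46,140 g as CaCO₃.
Equivalents of H⁺ required: 46,140 ÷ 50 g/eq = 922.9 eq = 922.9 mol NaHSO₄.
Mass of NaHSO₄: 922.9 × 120.1 = 110,800 g.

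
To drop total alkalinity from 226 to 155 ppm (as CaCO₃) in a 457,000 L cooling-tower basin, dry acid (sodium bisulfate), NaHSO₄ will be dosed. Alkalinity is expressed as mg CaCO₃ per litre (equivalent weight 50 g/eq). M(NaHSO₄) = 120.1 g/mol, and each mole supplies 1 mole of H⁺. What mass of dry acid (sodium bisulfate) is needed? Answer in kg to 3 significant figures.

Alkalinity to neutralize: (226 − 155) = 71 mg/L as CaCO₃ × 457,000 L = 32,450 g as CaCO₃.
Equivalents of H⁺ required: 32,450 ÷ 50 g/eq = 648.9 eq = 648.9 mol NaHSO₄.
Mass of NaHSO₄: 648.9 × 120.1 = 77,940 g.

77.9 kg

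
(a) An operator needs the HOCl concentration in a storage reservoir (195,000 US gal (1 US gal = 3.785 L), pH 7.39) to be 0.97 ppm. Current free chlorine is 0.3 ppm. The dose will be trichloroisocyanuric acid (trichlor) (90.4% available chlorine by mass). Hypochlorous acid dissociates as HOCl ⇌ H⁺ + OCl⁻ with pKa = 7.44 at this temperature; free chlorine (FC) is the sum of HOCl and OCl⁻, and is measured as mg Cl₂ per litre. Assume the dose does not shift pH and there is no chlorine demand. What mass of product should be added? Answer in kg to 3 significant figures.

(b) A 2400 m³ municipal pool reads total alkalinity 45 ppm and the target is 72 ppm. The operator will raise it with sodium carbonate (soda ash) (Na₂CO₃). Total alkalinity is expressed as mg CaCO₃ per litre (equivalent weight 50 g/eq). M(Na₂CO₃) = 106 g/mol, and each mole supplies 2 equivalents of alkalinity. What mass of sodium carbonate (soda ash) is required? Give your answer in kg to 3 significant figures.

(a) 1.25 kg; (b) 68.7 kg

(a) Volume: 195,000 US gal × 3.785 L/gal = 738,075 L.
(a) [OCl⁻]/[HOCl] = 10^(pH − pKa) = 10^(7.39 − 7.44) = 0.8913; fraction as HOCl = 1/(1 + 0.8913) = 0.5288.
(a) Free chlorine required for 0.97 ppm HOCl: 0.97 / 0.5288 = 1.835 ppm.
(a) FC to add: 1.835 − 0.3 = 1.535 mg/L as Cl₂.
(a) Cl₂ equivalent: 1.535 mg/L × 738,075 L = 1133 g.
(a) Product at 90.4% available Cl: 1133 / 0.904 = 1253 g.

(b) Volume: 2400 m³ = 2,400,000 L.
(b) Alkalinity to add: (72 − 45) = 27 mg/L as CaCO₃ × 2,400,000 L = 64,800 g as CaCO₃.
(b) Equivalents: 64,800 g ÷ 50 g/eq = 1296 eq.
(b) Each mole of Na₂CO₃ supplies 2 eq, so 1296 / 2 = 648 mol.
(b) Mass: 648 mol × 106 g/mol = 68,690 g.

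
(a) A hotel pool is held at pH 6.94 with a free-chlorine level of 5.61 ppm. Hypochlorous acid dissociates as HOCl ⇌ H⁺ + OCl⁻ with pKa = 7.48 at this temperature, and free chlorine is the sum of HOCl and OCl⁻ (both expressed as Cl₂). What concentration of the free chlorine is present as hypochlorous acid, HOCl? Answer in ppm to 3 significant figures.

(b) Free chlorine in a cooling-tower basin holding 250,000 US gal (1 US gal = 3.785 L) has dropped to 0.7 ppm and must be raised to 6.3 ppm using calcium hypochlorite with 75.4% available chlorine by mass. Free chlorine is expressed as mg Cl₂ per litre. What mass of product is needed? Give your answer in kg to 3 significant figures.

(a) 4.35 ppm; (b) 7.03 kg

(a) [OCl⁻]/[HOCl] = 10^(pH − pKa) = 10^(6.94 − 7.48) = 10^-0.54 = 0.2884.
(a) Fraction as HOCl = 1 / (1 + 0.2884) = 0.7762.
(a) HOCl = 0.7762 × 5.61 ppm = 4.354 ppm.

(b) Volume: 250,000 US gal × 3.785 L/gal = 946,250 L.
(b) Chlorine deficit: 6.3 − 0.7 = 5.6 ppm = 5.6 mg/L as Cl₂.
(b) Cl₂ equivalent needed: 5.6 mg/L × 946,250 L = 5,299,000 mg = 5299 g.
(b) Product at 75.4% available chlorine: 5299 / 0.754 = 7028 g.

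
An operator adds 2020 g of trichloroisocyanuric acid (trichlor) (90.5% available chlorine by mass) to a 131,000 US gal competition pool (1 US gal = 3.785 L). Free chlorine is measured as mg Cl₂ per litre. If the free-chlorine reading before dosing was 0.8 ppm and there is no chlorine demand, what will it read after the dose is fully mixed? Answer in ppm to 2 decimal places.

4.49 ppm

Volume: 131,000 US gal × 3.785 L/gal = 495,835 L.
Available chlorine delivered: 2020 g × 0.905 = 1828 g as Cl₂.
Concentration rise: 1828 g / 495,835 L = 3.687 mg/L = 3.69 ppm.
Final FC: 0.8 + 3.69 = 4.49 ppm.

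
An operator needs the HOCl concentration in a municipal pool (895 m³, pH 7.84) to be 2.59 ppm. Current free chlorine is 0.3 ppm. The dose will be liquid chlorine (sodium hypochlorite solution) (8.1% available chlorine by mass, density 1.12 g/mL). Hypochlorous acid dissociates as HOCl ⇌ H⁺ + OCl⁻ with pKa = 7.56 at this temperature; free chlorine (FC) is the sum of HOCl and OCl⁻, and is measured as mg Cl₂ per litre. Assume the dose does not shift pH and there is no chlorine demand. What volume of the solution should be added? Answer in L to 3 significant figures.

71.3 L

Volume: 895 m³ = 895,000 L.
[OCl⁻]/[HOCl] = 10^(pH − pKa) = 10^(7.84 − 7.56) = 1.905; fraction as HOCl = 1/(1 + 1.905) = 0.3442.
Free chlorine required for 2.59 ppm HOCl: 2.59 / 0.3442 = 7.525 ppm.
FC to add: 7.525 − 0.3 = 7.225 mg/L as Cl₂.
Cl₂ equivalent: 7.225 mg/L × 895,000 L = 6467 g.
Product at 8.1% available Cl: 6467 / 0.081 = 79,830 g.
Volume: 79,830 g ÷ 1.12 g/mL = 71,280 mL.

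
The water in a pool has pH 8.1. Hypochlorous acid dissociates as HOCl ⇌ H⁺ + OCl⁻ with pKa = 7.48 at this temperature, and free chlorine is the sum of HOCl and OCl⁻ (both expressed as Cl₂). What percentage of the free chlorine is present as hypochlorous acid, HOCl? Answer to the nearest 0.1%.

19.3%

[OCl⁻]/[HOCl] = 10^(pH − pKa) = 10^(8.1 − 7.48) = 10^0.62 = 4.169.
Fraction as HOCl = 1 / (1 + 4.169) = 0.1935.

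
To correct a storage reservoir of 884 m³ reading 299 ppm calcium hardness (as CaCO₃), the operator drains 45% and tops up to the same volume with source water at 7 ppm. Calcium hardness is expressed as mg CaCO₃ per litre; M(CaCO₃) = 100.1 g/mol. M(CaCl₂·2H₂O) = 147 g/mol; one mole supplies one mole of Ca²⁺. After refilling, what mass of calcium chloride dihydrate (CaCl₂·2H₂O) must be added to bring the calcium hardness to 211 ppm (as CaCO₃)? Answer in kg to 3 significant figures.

56.3 kg

Volume: 884 m³ = 884,000 L.
After draining 45% and refilling: 299 × 0.55 + 7 × 0.45 = 167.6 ppm.
Deficit to target: 211 − 167.6 = 43.4 mg/L.
As CaCO₃: 43.4 mg/L × 884,000 L = 38,370 g; ÷ 100.1 = 383.3 mol Ca²⁺.
Mass: 383.3 × 147 = 56,340 g.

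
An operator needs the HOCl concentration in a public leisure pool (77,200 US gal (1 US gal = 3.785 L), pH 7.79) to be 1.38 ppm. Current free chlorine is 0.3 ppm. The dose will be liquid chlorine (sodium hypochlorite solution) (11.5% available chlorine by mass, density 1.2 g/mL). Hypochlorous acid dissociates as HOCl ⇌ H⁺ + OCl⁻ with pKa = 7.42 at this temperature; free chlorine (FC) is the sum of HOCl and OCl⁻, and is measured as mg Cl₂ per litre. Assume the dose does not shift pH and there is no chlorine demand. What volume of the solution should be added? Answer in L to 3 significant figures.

9.14 L

Volume: 77,200 US gal × 3.785 L/gal = 292,202 L.
[OCl⁻]/[HOCl] = 10^(pH − pKa) = 10^(7.79 − 7.42) = 2.344; fraction as HOCl = 1/(1 + 2.344) = 0.299.
Free chlorine required for 1.38 ppm HOCl: 1.38 / 0.299 = 4.615 ppm.
FC to add: 4.615 − 0.3 = 4.315 mg/L as Cl₂.
Cl₂ equivalent: 4.315 mg/L × 292,202 L = 1261 g.
Product at 11.5% available Cl: 1261 / 0.115 = 10,960 g.
Volume: 10,960 g ÷ 1.2 g/mL = 9137 mL.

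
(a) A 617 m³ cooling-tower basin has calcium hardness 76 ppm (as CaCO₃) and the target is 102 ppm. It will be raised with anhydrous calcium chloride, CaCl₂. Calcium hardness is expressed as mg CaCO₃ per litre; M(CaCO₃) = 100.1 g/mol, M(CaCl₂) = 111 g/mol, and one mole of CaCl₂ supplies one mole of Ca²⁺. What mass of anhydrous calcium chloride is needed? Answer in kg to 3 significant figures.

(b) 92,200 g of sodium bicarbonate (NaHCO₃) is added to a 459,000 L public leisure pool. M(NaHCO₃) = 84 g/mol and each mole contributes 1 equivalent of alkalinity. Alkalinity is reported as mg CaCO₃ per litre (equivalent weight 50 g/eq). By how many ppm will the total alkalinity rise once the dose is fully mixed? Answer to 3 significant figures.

(a) 17.8 kg; (b) 120 ppm

(a) Volume: 617 m³ = 617,000 L.
(a) Hardness to add: (102 − 76) = 26 mg/L as CaCO₃ × 617,000 L = 16,040 g as CaCO₃.
(a) Moles of Ca²⁺ (1 mol Ca²⁺ ≡ 1 mol CaCO₃): 16,040 / 100.1 g/mol = 160.3 mol.
(a) Mass of CaCl₂: 160.3 × 111 = 17,790 g.

(b) Moles of NaHCO₃: 92,200 g ÷ 84 g/mol = 1098 mol → 1098 eq of alkalinity.
(b) As CaCO₃: 1098 eq × 50 g/eq = 54,880 g.
(b) Rise: 54,880 g / 459,000 L × 1000 = 119.6 mg/L.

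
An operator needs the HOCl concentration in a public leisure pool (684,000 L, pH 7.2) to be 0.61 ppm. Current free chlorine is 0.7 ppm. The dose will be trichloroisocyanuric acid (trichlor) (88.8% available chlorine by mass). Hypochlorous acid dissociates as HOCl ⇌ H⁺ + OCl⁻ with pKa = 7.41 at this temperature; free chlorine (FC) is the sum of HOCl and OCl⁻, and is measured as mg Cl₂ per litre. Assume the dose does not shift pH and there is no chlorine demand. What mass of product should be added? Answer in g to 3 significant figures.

[OCl⁻]/[HOCl] = 10^(pH − pKa) = 10^(7.2 − 7.41) = 0.6166; fraction as HOCl = 1/(1 + 0.6166) = 0.6186.
Free chlorine required for 0.61 ppm HOCl: 0.61 / 0.6186 = 0.9861 ppm.
FC to add: 0.9861 − 0.7 = 0.2861 mg/L as Cl₂.
Cl₂ equivalent: 0.2861 mg/L × 684,000 L = 195.7 g.
Product at 88.8% available Cl: 195.7 / 0.888 = 220.4 g.

220 g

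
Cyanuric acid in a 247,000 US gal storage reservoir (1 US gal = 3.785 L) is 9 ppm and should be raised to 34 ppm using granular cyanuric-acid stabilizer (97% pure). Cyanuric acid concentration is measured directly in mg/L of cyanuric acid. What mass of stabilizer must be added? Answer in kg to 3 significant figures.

24.1 kg

Volume: 247,000 US gal × 3.785 L/gal = 934,895 L.
CYA to add: (34 − 9) = 25 mg/L × 934,895 L = 23,370 g cyanuric acid.
At 97% purity: 23,370 / 0.97 = 24,100 g product.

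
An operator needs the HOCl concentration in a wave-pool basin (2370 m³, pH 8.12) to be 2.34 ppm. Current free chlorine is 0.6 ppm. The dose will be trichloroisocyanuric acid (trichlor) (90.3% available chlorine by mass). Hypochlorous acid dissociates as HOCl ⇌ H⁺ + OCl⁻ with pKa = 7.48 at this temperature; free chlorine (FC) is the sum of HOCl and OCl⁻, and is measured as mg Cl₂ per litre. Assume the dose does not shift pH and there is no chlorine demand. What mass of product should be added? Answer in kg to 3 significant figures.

31.4 kg

Volume: 2370 m³ = 2,370,000 L.
[OCl⁻]/[HOCl] = 10^(pH − pKa) = 10^(8.12 − 7.48) = 4.365; fraction as HOCl = 1/(1 + 4.365) = 0.1864.
Free chlorine required for 2.34 ppm HOCl: 2.34 / 0.1864 = 12.55 ppm.
FC to add: 12.55 − 0.6 = 11.95 mg/L as Cl₂.
Cl₂ equivalent: 11.95 mg/L × 2,370,000 L = 28,330 g.
Product at 90.3% available Cl: 28,330 / 0.903 = 31,380 g.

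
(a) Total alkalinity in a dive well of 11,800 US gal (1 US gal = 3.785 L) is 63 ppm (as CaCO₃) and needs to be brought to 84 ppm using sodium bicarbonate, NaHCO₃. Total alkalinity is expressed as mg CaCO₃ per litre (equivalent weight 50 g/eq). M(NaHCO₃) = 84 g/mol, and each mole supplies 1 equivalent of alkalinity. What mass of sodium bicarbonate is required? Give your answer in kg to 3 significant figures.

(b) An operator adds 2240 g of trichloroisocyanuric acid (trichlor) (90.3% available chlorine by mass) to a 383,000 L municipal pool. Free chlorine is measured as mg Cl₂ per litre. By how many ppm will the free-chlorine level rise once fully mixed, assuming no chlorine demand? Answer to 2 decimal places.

(a) Volume: 11,800 US gal × 3.785 L/gal = 44,663 L.
(a) Alkalinity to add: (84 − 63) = 21 mg/L as CaCO₃ × 44,663 L = 937.9 g as CaCO₃.
(a) Equivalents: 937.9 g ÷ 50 g/eq = 18.76 eq.
(a) NaHCO₃ supplies 1 eq per mole → 18.76 mol.
(a) Mass: 18.76 mol × 84 g/mol = 1576 g.

(b) Available chlorine delivered: 2240 g × 0.903 = 2023 g as Cl₂.
(b) Concentration rise: 2023 g / 383,000 L = 5.281 mg/L = 5.28 ppm.

(a) 1.58 kg; (b) 5.28 ppm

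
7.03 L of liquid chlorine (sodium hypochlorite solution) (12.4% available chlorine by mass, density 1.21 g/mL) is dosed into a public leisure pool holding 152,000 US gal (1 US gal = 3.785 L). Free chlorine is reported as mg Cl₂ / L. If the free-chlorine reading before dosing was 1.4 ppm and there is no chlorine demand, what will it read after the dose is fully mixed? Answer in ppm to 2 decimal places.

Volume: 152,000 US gal × 3.785 L/gal = 575,320 L.
Mass of solution: 7.03 L × 1000 mL/L × 1.21 g/mL = 8506 g.
Available chlorine delivered: 8506 g × 0.124 = 1055 g as Cl₂.
Concentration rise: 1055 g / 575,320 L = 1.833 mg/L = 1.83 ppm.
Final FC: 1.4 + 1.83 = 3.23 ppm.

3.23 ppm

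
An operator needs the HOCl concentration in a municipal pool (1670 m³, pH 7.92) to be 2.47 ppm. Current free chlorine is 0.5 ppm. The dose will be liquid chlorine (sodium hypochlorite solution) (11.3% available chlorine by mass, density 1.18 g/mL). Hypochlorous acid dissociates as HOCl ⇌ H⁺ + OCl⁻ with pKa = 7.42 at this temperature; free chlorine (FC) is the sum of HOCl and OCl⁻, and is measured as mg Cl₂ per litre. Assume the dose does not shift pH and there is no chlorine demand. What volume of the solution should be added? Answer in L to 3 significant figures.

122 L

Volume: 1670 m³ = 1,670,000 L.
[OCl⁻]/[HOCl] = 10^(pH − pKa) = 10^(7.92 − 7.42) = 3.162; fraction as HOCl = 1/(1 + 3.162) = 0.2403.
Free chlorine required for 2.47 ppm HOCl: 2.47 / 0.2403 = 10.28 ppm.
FC to add: 10.28 − 0.5 = 9.781 mg/L as Cl₂.
Cl₂ equivalent: 9.781 mg/L × 1,670,000 L = 16,330 g.
Product at 11.3% available Cl: 16,330 / 0.113 = 144,500 g.
Volume: 144,500 g ÷ 1.18 g/mL = 122,500 mL.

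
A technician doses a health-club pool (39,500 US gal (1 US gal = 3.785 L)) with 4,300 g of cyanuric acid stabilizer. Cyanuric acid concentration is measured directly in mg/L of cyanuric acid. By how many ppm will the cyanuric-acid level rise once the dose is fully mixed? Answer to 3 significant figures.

28.8 ppm

Volume: 39,500 US gal × 3.785 L/gal = 149,508 L.
Rise: 4,300 g / 149,508 L × 1000 = 28.76 mg/L.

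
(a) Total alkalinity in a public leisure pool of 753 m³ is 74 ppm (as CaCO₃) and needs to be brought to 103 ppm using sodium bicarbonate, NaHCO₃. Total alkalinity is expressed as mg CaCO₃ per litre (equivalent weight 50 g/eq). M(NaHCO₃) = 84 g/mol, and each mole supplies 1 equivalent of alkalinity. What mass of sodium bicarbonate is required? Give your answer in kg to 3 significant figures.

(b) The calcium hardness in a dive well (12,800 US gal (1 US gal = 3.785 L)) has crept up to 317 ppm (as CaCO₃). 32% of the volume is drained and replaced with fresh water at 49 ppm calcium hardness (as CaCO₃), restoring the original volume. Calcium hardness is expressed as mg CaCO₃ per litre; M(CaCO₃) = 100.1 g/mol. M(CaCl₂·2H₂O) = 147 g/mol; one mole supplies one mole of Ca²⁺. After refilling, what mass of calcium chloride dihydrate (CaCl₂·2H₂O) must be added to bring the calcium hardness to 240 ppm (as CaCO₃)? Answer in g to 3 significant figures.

(a) Volume: 753 m³ = 753,000 L.
(a) Alkalinity to add: (103 − 74) = 29 mg/L as CaCO₃ × 753,000 L = 21,840 g as CaCO₃.
(a) Equivalents: 21,840 g ÷ 50 g/eq = 436.7 eq.
(a) NaHCO₃ supplies 1 eq per mole → 436.7 mol.
(a) Mass: 436.7 mol × 84 g/mol = 36,690 g.

(b) Volume: 12,800 US gal × 3.785 L/gal = 48,448 L.
(b) After draining 32% and refilling: 317 × 0.68 + 49 × 0.32 = 231.24 ppm.
(b) Deficit to target: 240 − 231.24 = 8.76 mg/L.
(b) As CaCO₃: 8.76 mg/L × 48,448 L = 424.4 g; ÷ 100.1 = 4.24 mol Ca²⁺.
(b) Mass: 4.24 × 147 = 623.3 g.

(a) 36.7 kg; (b) 623 g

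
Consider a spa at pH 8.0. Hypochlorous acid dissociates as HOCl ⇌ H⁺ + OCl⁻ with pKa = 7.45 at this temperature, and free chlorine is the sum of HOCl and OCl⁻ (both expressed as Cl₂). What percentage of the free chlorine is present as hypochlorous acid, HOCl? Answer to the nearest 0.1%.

22.0%

[OCl⁻]/[HOCl] = 10^(pH − pKa) = 10^(8.0 − 7.45) = 10^0.55 = 3.548.
Fraction as HOCl = 1 / (1 + 3.548) = 0.2199.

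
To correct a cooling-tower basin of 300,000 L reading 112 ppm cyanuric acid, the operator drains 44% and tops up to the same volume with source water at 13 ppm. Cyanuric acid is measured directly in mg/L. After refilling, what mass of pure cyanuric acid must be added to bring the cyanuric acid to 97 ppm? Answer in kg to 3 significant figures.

After draining 44% and refilling: 112 × 0.56 + 13 × 0.44 = 68.44 ppm.
Deficit to target: 97 − 68.44 = 28.56 mg/L.
Mass: 28.56 mg/L × 300,000 L = 8568 g cyanuric acid.

8.57 kg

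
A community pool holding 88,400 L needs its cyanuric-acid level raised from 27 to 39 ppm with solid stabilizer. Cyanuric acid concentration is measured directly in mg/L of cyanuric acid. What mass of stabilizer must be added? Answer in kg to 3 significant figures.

1.06 kg

CYA to add: (39 − 27) = 12 mg/L × 88,400 L = 1061 g cyanuric acid.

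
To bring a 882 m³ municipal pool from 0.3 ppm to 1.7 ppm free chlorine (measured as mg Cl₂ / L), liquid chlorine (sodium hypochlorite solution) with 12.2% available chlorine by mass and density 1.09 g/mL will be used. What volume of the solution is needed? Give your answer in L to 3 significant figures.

Volume: 882 m³ = 882,000 L.
Chlorine deficit: 1.7 − 0.3 = 1.4 ppm = 1.4 mg/L as Cl₂.
Cl₂ equivalent needed: 1.4 mg/L × 882,000 L = 1,235,000 mg = 1235 g.
Product at 12.2% available chlorine: 1235 / 0.122 = 10,120 g.
Volume at density 1.09 g/mL: 10,120 g ÷ 1.09 g/mL = 9286 mL.

9.29 L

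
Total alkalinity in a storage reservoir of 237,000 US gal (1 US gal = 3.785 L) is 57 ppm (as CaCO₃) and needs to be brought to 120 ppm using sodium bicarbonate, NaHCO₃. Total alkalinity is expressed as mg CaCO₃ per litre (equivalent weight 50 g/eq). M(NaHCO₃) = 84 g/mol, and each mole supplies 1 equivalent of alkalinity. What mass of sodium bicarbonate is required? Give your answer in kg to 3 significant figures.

Volume: 237,000 US gal × 3.785 L/gal = 897,045 L.
Alkalinity to add: (120 − 57) = 63 mg/L as CaCO₃ × 897,045 L = 56,510 g as CaCO₃.
Equivalents: 56,510 g ÷ 50 g/eq = 1130 eq.
NaHCO₃ supplies 1 eq per mole → 1130 mol.
Mass: 1130 mol × 84 g/mol = 94,940 g.

94.9 kg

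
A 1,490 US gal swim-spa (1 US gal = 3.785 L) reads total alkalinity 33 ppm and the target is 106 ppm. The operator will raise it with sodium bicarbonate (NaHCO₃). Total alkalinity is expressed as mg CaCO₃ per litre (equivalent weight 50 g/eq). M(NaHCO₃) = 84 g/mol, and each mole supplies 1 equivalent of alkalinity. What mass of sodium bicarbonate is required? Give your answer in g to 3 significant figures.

692 g

Volume: 1,490 US gal × 3.785 L/gal = 5,640 L.
Alkalinity to add: (106 − 33) = 73 mg/L as CaCO₃ × 5,640 L = 411.7 g as CaCO₃.
Equivalents: 411.7 g ÷ 50 g/eq = 8.234 eq.
NaHCO₃ supplies 1 eq per mole → 8.234 mol.
Mass: 8.234 mol × 84 g/mol = 691.6 g.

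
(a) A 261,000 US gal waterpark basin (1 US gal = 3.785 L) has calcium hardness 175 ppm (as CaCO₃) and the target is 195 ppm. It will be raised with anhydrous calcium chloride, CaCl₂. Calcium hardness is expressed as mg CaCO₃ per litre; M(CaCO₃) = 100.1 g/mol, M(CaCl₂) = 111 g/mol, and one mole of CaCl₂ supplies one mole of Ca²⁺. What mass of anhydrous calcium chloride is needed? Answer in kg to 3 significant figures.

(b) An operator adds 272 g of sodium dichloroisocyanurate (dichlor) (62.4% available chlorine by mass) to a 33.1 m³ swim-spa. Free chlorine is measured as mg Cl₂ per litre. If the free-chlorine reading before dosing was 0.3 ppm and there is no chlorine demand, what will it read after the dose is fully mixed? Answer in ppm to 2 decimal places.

(a) Volume: 261,000 US gal × 3.785 L/gal = 987,885 L.
(a) Hardness to add: (195 − 175) = 20 mg/L as CaCO₃ × 987,885 L = 19,760 g as CaCO₃.
(a) Moles of Ca²⁺ (1 mol Ca²⁺ ≡ 1 mol CaCO₃): 19,760 / 100.1 g/mol = 197.4 mol.
(a) Mass of CaCl₂: 197.4 × 111 = 21,910 g.

(b) Volume: 33.1 m³ = 33,100 L.
(b) Available chlorine delivered: 272 g × 0.624 = 169.7 g as Cl₂.
(b) Concentration rise: 169.7 g / 33,100 L = 5.128 mg/L = 5.13 ppm.
(b) Final FC: 0.3 + 5.13 = 5.43 ppm.

(a) 21.9 kg; (b) 5.43 ppm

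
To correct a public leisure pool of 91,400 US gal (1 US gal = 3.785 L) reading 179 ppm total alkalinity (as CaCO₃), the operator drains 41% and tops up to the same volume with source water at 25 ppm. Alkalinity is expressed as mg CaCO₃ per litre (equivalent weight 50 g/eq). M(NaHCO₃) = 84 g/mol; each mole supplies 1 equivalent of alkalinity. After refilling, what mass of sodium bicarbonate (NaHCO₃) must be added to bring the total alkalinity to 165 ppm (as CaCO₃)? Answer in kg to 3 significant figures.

28.6 kg

Volume: 91,400 US gal × 3.785 L/gal = 345,949 L.
After draining 41% and refilling: 179 × 0.59 + 25 × 0.41 = 115.86 ppm.
Deficit to target: 165 − 115.86 = 49.14 mg/L.
As CaCO₃: 49.14 mg/L × 345,949 L = 17,000 g; ÷ 50 g/eq ÷ 1 = 340 mol NaHCO₃.
Mass: 340 × 84 = 28,560 g.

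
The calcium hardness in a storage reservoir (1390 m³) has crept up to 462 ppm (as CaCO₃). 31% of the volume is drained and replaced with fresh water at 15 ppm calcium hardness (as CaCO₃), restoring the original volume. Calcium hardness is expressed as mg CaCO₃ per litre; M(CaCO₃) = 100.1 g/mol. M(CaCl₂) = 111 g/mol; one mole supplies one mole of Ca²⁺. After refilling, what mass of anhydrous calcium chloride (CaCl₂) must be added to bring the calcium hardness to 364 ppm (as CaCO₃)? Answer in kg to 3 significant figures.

Volume: 1390 m³ = 1,390,000 L.
After draining 31% and refilling: 462 × 0.69 + 15 × 0.31 = 323.43 ppm.
Deficit to target: 364 − 323.43 = 40.57 mg/L.
As CaCO₃: 40.57 mg/L × 1,390,000 L = 56,390 g; ÷ 100.1 = 563.4 mol Ca²⁺.
Mass: 563.4 × 111 = 62,530 g.

62.5 kg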